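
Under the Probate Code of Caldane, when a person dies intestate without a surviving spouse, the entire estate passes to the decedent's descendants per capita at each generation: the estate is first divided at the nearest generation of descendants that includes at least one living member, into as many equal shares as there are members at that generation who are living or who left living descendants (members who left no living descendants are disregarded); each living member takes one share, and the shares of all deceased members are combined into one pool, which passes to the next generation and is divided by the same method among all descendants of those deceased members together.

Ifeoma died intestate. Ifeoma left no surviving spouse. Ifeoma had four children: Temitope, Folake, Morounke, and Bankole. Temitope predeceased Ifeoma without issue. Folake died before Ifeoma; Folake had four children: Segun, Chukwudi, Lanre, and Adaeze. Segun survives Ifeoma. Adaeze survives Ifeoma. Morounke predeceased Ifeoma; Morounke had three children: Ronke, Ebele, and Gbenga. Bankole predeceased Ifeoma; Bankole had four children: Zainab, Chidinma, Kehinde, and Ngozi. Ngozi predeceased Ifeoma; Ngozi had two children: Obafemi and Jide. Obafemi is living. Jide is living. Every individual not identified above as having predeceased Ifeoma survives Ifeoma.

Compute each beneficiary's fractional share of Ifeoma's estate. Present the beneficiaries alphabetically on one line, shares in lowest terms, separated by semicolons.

Adaeze 1/11; Chidinma 1/11; Chukwudi 1/11; Ebele 1/11; Gbenga 1/11; Jide 1/22; Kehinde 1/11; Lanre 1/11; Obafemi 1/22; Ronke 1/11; Segun 1/11; Zainab 1/11

There is no surviving spouse, so the entire estate passes to Ifeoma's descendants per capita at each generation.
No one at generation 1 (Folake, Morounke, Bankole) is living; moving to the next generation.
At generation 2 (Segun, Chukwudi, Lanre, Adaeze, Ronke, Ebele, Gbenga, Zainab, Chidinma, Kehinde, Ngozi) there are 11 shares of (1)/11 = 1/11 each.
Living: Segun, Chukwudi, Lanre, Adaeze, Ronke, Ebele, Gbenga, Zainab, Chidinma, and Kehinde — each takes 1/11.
Deceased: Ngozi. That 1/11 share is carried to generation 3.
At generation 3 (Obafemi, Jide) there are 2 shares of (1/11)/2 = 1/22 each.
Living: Obafemi and Jide — each takes 1/22.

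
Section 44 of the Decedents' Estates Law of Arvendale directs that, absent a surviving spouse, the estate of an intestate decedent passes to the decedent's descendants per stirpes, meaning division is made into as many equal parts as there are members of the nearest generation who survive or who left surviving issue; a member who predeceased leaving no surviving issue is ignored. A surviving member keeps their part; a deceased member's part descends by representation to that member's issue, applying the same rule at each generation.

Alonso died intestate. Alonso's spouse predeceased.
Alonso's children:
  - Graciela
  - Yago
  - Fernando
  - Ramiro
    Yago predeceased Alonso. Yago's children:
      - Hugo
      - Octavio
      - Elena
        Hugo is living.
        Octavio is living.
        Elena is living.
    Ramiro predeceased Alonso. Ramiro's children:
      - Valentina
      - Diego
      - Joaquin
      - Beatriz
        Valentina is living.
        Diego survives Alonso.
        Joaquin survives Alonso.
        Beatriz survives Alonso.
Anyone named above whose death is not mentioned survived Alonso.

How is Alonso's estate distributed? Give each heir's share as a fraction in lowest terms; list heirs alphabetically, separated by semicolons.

There is no surviving spouse, so the entire estate passes to Alonso's descendants per stirpes.
The estate is divided into 4 equal shares of 1/4 among Graciela, Yago, Fernando, Ramiro.
Graciela is living and takes 1/4.
Yago predeceased; the 1/4 allotted to Yago's branch passes to Yago's issue by representation.
The 1/4 is divided into 3 equal shares of 1/12 among Hugo, Octavio, Elena.
Hugo is living and takes 1/12.
Octavio is living and takes 1/12.
Elena is living and takes 1/12.
Fernando is living and takes 1/4.
Ramiro predeceased; the 1/4 allotted to Ramiro's branch passes to Ramiro's issue by representation.
The 1/4 is divided into 4 equal shares of 1/16 among Valentina, Diego, Joaquin, Beatriz.
Valentina is living and takes 1/16.
Diego is living and takes 1/16.
Joaquin is living and takes 1/16.
Beatriz is living and takes 1/16.

Beatriz 1/16; Diego 1/16; Elena 1/12; Fernando 1/4; Graciela 1/4; Hugo 1/12; Joaquin 1/16; Octavio 1/12; Valentina 1/16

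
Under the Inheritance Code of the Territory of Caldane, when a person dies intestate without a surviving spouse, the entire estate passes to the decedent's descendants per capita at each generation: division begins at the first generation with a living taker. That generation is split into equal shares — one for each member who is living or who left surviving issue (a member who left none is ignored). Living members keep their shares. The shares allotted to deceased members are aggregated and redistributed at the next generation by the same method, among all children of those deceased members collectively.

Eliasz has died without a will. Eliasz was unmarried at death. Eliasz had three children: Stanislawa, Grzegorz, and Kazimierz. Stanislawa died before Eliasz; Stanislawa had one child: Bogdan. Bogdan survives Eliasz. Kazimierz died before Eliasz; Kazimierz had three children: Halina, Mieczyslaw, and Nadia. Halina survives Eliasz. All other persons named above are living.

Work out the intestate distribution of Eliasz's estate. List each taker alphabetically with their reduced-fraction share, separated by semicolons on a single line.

There is no surviving spouse, so the entire estate passes to Eliasz's descendants per capita at each generation.
At generation 1 (Stanislawa, Grzegorz, Kazimierz) there are 3 shares of (1)/3 = 1/3 each.
Living: Grzegorz — each takes 1/3.
Deceased: Stanislawa and Kazimierz. Their combined 2/3 is pooled and carried to generation 2.
At generation 2 (Bogdan, Halina, Mieczyslaw, Nadia) there are 4 shares of (2/3)/4 = 1/6 each.
Living: Bogdan, Halina, Mieczyslaw, and Nadia — each takes 1/6.

Bogdan 1/6; Grzegorz 1/3; Halina 1/6; Mieczyslaw 1/6; Nadia 1/6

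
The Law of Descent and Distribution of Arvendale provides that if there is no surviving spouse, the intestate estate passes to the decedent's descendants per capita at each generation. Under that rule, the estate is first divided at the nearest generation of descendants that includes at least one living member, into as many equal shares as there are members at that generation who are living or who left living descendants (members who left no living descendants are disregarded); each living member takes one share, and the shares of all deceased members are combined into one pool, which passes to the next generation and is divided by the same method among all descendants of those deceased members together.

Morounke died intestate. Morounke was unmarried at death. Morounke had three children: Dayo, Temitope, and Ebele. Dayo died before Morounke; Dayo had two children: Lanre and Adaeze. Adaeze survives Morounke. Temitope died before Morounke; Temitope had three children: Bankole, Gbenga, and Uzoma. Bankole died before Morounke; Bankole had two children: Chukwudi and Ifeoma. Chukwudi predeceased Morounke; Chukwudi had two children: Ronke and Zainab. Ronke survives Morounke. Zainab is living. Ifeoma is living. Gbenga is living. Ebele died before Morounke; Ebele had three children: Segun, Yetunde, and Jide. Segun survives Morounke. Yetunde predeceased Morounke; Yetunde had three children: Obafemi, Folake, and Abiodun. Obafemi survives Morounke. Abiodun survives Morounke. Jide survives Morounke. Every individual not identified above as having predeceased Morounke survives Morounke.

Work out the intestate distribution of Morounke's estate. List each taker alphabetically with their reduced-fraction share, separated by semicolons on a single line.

Abiodun 1/20; Adaeze 1/8; Folake 1/20; Gbenga 1/8; Ifeoma 1/20; Jide 1/8; Lanre 1/8; Obafemi 1/20; Ronke 1/40; Segun 1/8; Uzoma 1/8; Zainab 1/40

There is no surviving spouse, so the entire estate passes to Morounke's descendants per capita at each generation.
No one at generation 1 (Dayo, Temitope, Ebele) is living; moving to the next generation.
At generation 2 (Lanre, Adaeze, Bankole, Gbenga, Uzoma, Segun, Yetunde, Jide) there are 8 shares of (1)/8 = 1/8 each.
Living: Lanre, Adaeze, Gbenga, Uzoma, Segun, and Jide — each takes 1/8.
Deceased: Bankole and Yetunde. Their combined 1/4 is pooled and carried to generation 3.
At generation 3 (Chukwudi, Ifeoma, Obafemi, Folake, Abiodun) there are 5 shares of (1/4)/5 = 1/20 each.
Living: Ifeoma, Obafemi, Folake, and Abiodun — each takes 1/20.
Deceased: Chukwudi. That 1/20 share is carried to generation 4.
At generation 4 (Ronke, Zainab) there are 2 shares of (1/20)/2 = 1/40 each.
Living: Ronke and Zainab — each takes 1/40.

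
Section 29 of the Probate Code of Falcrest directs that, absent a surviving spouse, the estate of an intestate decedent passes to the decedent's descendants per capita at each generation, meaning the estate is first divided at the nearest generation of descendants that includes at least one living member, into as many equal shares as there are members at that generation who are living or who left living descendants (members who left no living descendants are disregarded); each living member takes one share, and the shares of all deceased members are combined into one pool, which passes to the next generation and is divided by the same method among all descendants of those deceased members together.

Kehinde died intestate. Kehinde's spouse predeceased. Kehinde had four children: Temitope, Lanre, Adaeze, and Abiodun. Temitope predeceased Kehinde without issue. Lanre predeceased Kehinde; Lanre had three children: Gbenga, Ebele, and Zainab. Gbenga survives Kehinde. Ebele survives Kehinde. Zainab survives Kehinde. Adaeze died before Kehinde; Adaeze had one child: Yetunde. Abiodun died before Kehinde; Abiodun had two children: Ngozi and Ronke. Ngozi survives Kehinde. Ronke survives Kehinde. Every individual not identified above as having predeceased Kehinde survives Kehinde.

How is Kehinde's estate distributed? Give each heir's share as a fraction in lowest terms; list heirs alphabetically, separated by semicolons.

There is no surviving spouse, so the entire estate passes to Kehinde's descendants per capita at each generation.
No one at generation 1 (Lanre, Adaeze, Abiodun) is living; moving to the next generation.
At generation 2 (Gbenga, Ebele, Zainab, Yetunde, Ngozi, Ronke) there are 6 shares of (1)/6 = 1/6 each.
Living: Gbenga, Ebele, Zainab, Yetunde, Ngozi, and Ronke — each takes 1/6.

Ebele 1/6; Gbenga 1/6; Ngozi 1/6; Ronke 1/6; Yetunde 1/6; Zainab 1/6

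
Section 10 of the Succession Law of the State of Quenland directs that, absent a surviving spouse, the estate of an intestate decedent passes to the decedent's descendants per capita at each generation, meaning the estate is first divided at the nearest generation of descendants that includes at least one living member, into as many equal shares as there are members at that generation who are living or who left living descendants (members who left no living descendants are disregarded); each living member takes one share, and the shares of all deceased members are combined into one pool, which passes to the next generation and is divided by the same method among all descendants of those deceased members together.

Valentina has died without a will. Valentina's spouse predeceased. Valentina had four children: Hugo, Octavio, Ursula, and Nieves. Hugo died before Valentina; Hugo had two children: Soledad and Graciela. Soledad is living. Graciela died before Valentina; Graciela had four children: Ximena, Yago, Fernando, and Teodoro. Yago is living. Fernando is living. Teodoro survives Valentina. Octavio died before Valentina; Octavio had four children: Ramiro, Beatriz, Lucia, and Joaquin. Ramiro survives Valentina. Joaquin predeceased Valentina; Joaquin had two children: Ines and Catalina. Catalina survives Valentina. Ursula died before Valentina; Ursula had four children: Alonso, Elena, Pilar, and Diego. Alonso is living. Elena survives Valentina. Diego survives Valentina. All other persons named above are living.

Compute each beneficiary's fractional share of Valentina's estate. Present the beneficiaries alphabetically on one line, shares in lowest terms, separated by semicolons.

There is no surviving spouse, so the entire estate passes to Valentina's descendants per capita at each generation.
At generation 1 (Hugo, Octavio, Ursula, Nieves) there are 4 shares of (1)/4 = 1/4 each.
Living: Nieves — each takes 1/4.
Deceased: Hugo, Octavio, and Ursula. Their combined 3/4 is pooled and carried to generation 2.
At generation 2 (Soledad, Graciela, Ramiro, Beatriz, Lucia, Joaquin, Alonso, Elena, Pilar, Diego) there are 10 shares of (3/4)/10 = 3/40 each.
Living: Soledad, Ramiro, Beatriz, Lucia, Alonso, Elena, Pilar, and Diego — each takes 3/40.
Deceased: Graciela and Joaquin. Their combined 3/20 is pooled and carried to generation 3.
At generation 3 (Ximena, Yago, Fernando, Teodoro, Ines, Catalina) there are 6 shares of (3/20)/6 = 1/40 each.
Living: Ximena, Yago, Fernando, Teodoro, Ines, and Catalina — each takes 1/40.

Alonso 3/40; Beatriz 3/40; Catalina 1/40; Diego 3/40; Elena 3/40; Fernando 1/40; Ines 1/40; Lucia 3/40; Nieves 1/4; Pilar 3/40; Ramiro 3/40; Soledad 3/40; Teodoro 1/40; Ximena 1/40; Yago 1/40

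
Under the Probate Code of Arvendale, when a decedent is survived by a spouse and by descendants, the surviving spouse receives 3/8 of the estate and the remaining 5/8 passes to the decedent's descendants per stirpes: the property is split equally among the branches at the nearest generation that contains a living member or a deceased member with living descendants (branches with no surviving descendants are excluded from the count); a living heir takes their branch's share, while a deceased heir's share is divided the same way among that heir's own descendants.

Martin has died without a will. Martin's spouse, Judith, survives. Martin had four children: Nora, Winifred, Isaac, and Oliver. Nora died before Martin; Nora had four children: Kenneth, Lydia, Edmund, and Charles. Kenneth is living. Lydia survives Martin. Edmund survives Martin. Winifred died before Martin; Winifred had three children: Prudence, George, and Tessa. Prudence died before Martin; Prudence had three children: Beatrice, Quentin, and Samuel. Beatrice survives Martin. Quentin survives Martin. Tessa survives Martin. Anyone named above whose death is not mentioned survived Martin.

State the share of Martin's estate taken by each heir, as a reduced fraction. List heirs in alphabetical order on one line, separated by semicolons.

Judith, as surviving spouse, takes 3/8.
The remaining 5/8 passes to Martin's descendants per stirpes.
The 5/8 is divided into 4 equal shares of 5/32 among Nora, Winifred, Isaac, Oliver.
Nora predeceased; the 5/32 allotted to Nora's branch passes to Nora's issue by representation.
The 5/32 is divided into 4 equal shares of 5/128 among Kenneth, Lydia, Edmund, Charles.
Kenneth is living and takes 5/128.
Lydia is living and takes 5/128.
Edmund is living and takes 5/128.
Charles is living and takes 5/128.
Winifred predeceased; the 5/32 allotted to Winifred's branch passes to Winifred's issue by representation.
The 5/32 is divided into 3 equal shares of 5/96 among Prudence, George, Tessa.
Prudence predeceased; the 5/96 allotted to Prudence's branch passes to Prudence's issue by representation.
The 5/96 is divided into 3 equal shares of 5/288 among Beatrice, Quentin, Samuel.
Beatrice is living and takes 5/288.
Quentin is living and takes 5/288.
Samuel is living and takes 5/288.
George is living and takes 5/96.
Tessa is living and takes 5/96.
Isaac is living and takes 5/32.
Oliver is living and takes 5/32.

Beatrice 5/288; Charles 5/128; Edmund 5/128; George 5/96; Isaac 5/32; Judith 3/8; Kenneth 5/128; Lydia 5/128; Oliver 5/32; Quentin 5/288; Samuel 5/288; Tessa 5/96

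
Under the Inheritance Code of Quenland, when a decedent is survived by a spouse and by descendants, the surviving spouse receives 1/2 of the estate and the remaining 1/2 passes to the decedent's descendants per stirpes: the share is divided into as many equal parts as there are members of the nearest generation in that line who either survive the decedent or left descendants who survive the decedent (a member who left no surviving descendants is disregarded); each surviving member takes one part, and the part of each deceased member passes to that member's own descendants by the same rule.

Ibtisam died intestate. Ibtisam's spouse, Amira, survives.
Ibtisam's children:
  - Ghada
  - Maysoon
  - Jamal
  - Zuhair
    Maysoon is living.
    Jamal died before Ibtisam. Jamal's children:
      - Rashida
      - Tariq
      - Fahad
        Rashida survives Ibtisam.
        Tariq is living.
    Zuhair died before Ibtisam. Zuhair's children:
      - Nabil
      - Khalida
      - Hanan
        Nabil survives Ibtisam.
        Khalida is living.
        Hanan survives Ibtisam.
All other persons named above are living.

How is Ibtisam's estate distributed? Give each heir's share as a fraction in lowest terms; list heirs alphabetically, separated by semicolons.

Amira 1/2; Fahad 1/24; Ghada 1/8; Hanan 1/24; Khalida 1/24; Maysoon 1/8; Nabil 1/24; Rashida 1/24; Tariq 1/24

Amira, as surviving spouse, takes 1/2.
The remaining 1/2 passes to Ibtisam's descendants per stirpes.
The 1/2 is divided into 4 equal shares of 1/8 among Ghada, Maysoon, Jamal, Zuhair.
Ghada is living and takes 1/8.
Maysoon is living and takes 1/8.
Jamal predeceased; the 1/8 allotted to Jamal's branch passes to Jamal's issue by representation.
The 1/8 is divided into 3 equal shares of 1/24 among Rashida, Tariq, Fahad.
Rashida is living and takes 1/24.
Tariq is living and takes 1/24.
Fahad is living and takes 1/24.
Zuhair predeceased; the 1/8 allotted to Zuhair's branch passes to Zuhair's issue by representation.
The 1/8 is divided into 3 equal shares of 1/24 among Nabil, Khalida, Hanan.
Nabil is living and takes 1/24.
Khalida is living and takes 1/24.
Hanan is living and takes 1/24.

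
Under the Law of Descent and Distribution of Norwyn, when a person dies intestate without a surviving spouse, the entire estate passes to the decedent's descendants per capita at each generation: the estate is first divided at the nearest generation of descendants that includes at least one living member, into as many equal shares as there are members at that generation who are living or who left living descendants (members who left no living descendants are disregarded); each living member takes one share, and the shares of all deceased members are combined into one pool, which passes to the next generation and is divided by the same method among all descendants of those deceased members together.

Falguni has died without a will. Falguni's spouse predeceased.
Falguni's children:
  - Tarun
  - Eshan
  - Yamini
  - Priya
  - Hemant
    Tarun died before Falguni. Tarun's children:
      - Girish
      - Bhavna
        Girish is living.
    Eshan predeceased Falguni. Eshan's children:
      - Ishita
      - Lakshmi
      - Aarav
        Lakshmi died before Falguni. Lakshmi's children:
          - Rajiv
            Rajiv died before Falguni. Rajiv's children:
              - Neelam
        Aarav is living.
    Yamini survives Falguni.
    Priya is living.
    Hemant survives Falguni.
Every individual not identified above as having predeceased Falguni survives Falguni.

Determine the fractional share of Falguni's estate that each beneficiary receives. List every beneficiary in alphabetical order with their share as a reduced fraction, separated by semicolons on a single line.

Aarav 2/25; Bhavna 2/25; Girish 2/25; Hemant 1/5; Ishita 2/25; Neelam 2/25; Priya 1/5; Yamini 1/5

There is no surviving spouse, so the entire estate passes to Falguni's descendants per capita at each generation.
At generation 1 (Tarun, Eshan, Yamini, Priya, Hemant) there are 5 shares of (1)/5 = 1/5 each.
Living: Yamini, Priya, and Hemant — each takes 1/5.
Deceased: Tarun and Eshan. Their combined 2/5 is pooled and carried to generation 2.
At generation 2 (Girish, Bhavna, Ishita, Lakshmi, Aarav) there are 5 shares of (2/5)/5 = 2/25 each.
Living: Girish, Bhavna, Ishita, and Aarav — each takes 2/25.
Deceased: Lakshmi. That 2/25 share is carried to generation 3.
At generation 3 (Rajiv) there are 1 shares of (2/25)/1 = 2/25 each.
Deceased: Rajiv. That 2/25 share is carried to generation 4.
At generation 4 (Neelam) there are 1 shares of (2/25)/1 = 2/25 each.
Living: Neelam — each takes 2/25.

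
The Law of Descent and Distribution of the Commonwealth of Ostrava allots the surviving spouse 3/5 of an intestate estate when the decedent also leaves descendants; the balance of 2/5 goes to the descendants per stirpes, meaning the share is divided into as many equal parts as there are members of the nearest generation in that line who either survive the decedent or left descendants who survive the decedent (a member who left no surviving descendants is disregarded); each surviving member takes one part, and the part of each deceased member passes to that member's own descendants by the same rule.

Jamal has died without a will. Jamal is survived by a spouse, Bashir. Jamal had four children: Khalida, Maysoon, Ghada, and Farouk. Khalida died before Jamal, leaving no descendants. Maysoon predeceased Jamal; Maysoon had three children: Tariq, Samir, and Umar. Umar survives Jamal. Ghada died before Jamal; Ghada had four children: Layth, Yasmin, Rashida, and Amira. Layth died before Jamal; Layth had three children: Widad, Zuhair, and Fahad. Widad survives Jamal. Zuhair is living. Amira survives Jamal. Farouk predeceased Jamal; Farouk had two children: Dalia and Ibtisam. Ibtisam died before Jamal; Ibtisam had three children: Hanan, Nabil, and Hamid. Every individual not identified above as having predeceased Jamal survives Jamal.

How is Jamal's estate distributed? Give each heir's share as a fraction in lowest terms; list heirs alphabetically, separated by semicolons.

Amira 1/30; Bashir 3/5; Dalia 1/15; Fahad 1/90; Hamid 1/45; Hanan 1/45; Nabil 1/45; Rashida 1/30; Samir 2/45; Tariq 2/45; Umar 2/45; Widad 1/90; Yasmin 1/30; Zuhair 1/90

Bashir, as surviving spouse, takes 3/5.
The remaining 2/5 passes to Jamal's descendants per stirpes.
Khalida left no surviving issue, so that branch lapses and is disregarded.
The 2/5 is divided into 3 equal shares of 2/15 among Maysoon, Ghada, Farouk.
Maysoon predeceased; the 2/15 allotted to Maysoon's branch passes to Maysoon's issue by representation.
The 2/15 is divided into 3 equal shares of 2/45 among Tariq, Samir, Umar.
Tariq is living and takes 2/45.
Samir is living and takes 2/45.
Umar is living and takes 2/45.
Ghada predeceased; the 2/15 allotted to Ghada's branch passes to Ghada's issue by representation.
The 2/15 is divided into 4 equal shares of 1/30 among Layth, Yasmin, Rashida, Amira.
Layth predeceased; the 1/30 allotted to Layth's branch passes to Layth's issue by representation.
The 1/30 is divided into 3 equal shares of 1/90 among Widad, Zuhair, Fahad.
Widad is living and takes 1/90.
Zuhair is living and takes 1/90.
Fahad is living and takes 1/90.
Yasmin is living and takes 1/30.
Rashida is living and takes 1/30.
Amira is living and takes 1/30.
Farouk predeceased; the 2/15 allotted to Farouk's branch passes to Farouk's issue by representation.
The 2/15 is divided into 2 equal shares of 1/15 among Dalia, Ibtisam.
Dalia is living and takes 1/15.
Ibtisam predeceased; the 1/15 allotted to Ibtisam's branch passes to Ibtisam's issue by representation.
The 1/15 is divided into 3 equal shares of 1/45 among Hanan, Nabil, Hamid.
Hanan is living and takes 1/45.
Nabil is living and takes 1/45.
Hamid is living and takes 1/45.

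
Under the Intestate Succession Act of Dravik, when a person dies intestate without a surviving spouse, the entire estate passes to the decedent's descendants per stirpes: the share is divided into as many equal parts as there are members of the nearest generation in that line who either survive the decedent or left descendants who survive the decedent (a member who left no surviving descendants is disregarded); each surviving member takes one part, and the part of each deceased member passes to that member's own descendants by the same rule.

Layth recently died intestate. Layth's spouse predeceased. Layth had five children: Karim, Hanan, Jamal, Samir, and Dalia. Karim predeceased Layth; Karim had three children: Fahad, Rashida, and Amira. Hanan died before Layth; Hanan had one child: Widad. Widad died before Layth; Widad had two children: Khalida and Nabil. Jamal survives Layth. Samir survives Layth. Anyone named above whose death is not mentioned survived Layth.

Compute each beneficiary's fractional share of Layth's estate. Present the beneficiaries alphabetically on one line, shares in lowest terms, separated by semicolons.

Amira 1/15; Dalia 1/5; Fahad 1/15; Jamal 1/5; Khalida 1/10; Nabil 1/10; Rashida 1/15; Samir 1/5

There is no surviving spouse, so the entire estate passes to Layth's descendants per stirpes.
The estate is divided into 5 equal shares of 1/5 among Karim, Hanan, Jamal, Samir, Dalia.
Karim predeceased; the 1/5 allotted to Karim's branch passes to Karim's issue by representation.
The 1/5 is divided into 3 equal shares of 1/15 among Fahad, Rashida, Amira.
Fahad is living and takes 1/15.
Rashida is living and takes 1/15.
Amira is living and takes 1/15.
Hanan predeceased; the 1/5 allotted to Hanan's branch passes to Hanan's issue by representation.
Widad's line is the sole branch at this level, so the full 1/5 passes to Widad's issue by representation.
The 1/5 is divided into 2 equal shares of 1/10 among Khalida, Nabil.
Khalida is living and takes 1/10.
Nabil is living and takes 1/10.
Jamal is living and takes 1/5.
Samir is living and takes 1/5.
Dalia is living and takes 1/5.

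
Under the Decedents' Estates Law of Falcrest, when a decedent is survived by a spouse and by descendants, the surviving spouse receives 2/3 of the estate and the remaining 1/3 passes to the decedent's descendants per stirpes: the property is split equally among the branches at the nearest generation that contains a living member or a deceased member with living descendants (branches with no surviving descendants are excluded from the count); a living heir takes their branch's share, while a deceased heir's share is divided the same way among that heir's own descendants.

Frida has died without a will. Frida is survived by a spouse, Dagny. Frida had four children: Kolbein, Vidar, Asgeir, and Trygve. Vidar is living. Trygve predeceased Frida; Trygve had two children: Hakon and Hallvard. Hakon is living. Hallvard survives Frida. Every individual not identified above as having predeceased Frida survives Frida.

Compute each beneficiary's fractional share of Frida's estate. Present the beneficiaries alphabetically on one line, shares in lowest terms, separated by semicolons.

Dagny, as surviving spouse, takes 2/3.
The remaining 1/3 passes to Frida's descendants per stirpes.
The 1/3 is divided into 4 equal shares of 1/12 among Kolbein, Vidar, Asgeir, Trygve.
Kolbein is living and takes 1/12.
Vidar is living and takes 1/12.
Asgeir is living and takes 1/12.
Trygve predeceased; the 1/12 allotted to Trygve's branch passes to Trygve's issue by representation.
The 1/12 is divided into 2 equal shares of 1/24 among Hakon, Hallvard.
Hakon is living and takes 1/24.
Hallvard is living and takes 1/24.

Asgeir 1/12; Dagny 2/3; Hakon 1/24; Hallvard 1/24; Kolbein 1/12; Vidar 1/12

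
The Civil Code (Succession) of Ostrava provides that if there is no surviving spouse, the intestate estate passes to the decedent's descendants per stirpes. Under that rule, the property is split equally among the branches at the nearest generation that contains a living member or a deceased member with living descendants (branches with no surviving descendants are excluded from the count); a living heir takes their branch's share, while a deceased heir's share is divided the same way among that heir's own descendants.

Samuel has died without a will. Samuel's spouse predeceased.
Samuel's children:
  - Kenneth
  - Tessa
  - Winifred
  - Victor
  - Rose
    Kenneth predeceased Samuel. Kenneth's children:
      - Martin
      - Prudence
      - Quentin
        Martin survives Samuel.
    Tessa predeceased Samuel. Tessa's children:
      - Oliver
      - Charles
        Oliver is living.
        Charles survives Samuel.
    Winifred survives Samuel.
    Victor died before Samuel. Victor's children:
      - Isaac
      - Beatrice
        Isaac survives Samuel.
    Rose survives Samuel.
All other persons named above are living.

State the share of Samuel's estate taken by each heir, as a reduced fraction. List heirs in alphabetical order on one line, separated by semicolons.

There is no surviving spouse, so the entire estate passes to Samuel's descendants per stirpes.
The estate is divided into 5 equal shares of 1/5 among Kenneth, Tessa, Winifred, Victor, Rose.
Kenneth predeceased; the 1/5 allotted to Kenneth's branch passes to Kenneth's issue by representation.
The 1/5 is divided into 3 equal shares of 1/15 among Martin, Prudence, Quentin.
Martin is living and takes 1/15.
Prudence is living and takes 1/15.
Quentin is living and takes 1/15.
Tessa predeceased; the 1/5 allotted to Tessa's branch passes to Tessa's issue by representation.
The 1/5 is divided into 2 equal shares of 1/10 among Oliver, Charles.
Oliver is living and takes 1/10.
Charles is living and takes 1/10.
Winifred is living and takes 1/5.
Victor predeceased; the 1/5 allotted to Victor's branch passes to Victor's issue by representation.
The 1/5 is divided into 2 equal shares of 1/10 among Isaac, Beatrice.
Isaac is living and takes 1/10.
Beatrice is living and takes 1/10.
Rose is living and takes 1/5.

Beatrice 1/10; Charles 1/10; Isaac 1/10; Martin 1/15; Oliver 1/10; Prudence 1/15; Quentin 1/15; Rose 1/5; Winifred 1/5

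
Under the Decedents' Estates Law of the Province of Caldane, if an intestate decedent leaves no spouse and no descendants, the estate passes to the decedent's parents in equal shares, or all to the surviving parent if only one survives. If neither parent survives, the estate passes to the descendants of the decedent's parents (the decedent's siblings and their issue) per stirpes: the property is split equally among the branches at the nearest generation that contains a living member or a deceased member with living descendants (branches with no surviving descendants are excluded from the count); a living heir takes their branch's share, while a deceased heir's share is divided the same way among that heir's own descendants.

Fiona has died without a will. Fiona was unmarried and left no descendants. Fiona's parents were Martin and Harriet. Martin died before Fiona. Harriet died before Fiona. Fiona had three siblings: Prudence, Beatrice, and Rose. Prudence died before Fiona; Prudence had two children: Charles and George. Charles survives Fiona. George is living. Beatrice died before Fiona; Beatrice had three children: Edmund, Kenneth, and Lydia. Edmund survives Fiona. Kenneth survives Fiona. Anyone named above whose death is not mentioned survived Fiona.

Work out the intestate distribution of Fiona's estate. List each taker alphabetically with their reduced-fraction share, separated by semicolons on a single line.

Charles 1/6; Edmund 1/9; George 1/6; Kenneth 1/9; Lydia 1/9; Rose 1/3

Neither parent survives and there are no descendants, so the estate passes to Fiona's siblings and their issue per stirpes.
The estate is divided into 3 equal shares of 1/3 among Prudence, Beatrice, Rose.
Prudence predeceased; the 1/3 allotted to Prudence's branch passes to Prudence's issue by representation.
The 1/3 is divided into 2 equal shares of 1/6 among Charles, George.
Charles is living and takes 1/6.
George is living and takes 1/6.
Beatrice predeceased; the 1/3 allotted to Beatrice's branch passes to Beatrice's issue by representation.
The 1/3 is divided into 3 equal shares of 1/9 among Edmund, Kenneth, Lydia.
Edmund is living and takes 1/9.
Kenneth is living and takes 1/9.
Lydia is living and takes 1/9.
Rose is living and takes 1/3.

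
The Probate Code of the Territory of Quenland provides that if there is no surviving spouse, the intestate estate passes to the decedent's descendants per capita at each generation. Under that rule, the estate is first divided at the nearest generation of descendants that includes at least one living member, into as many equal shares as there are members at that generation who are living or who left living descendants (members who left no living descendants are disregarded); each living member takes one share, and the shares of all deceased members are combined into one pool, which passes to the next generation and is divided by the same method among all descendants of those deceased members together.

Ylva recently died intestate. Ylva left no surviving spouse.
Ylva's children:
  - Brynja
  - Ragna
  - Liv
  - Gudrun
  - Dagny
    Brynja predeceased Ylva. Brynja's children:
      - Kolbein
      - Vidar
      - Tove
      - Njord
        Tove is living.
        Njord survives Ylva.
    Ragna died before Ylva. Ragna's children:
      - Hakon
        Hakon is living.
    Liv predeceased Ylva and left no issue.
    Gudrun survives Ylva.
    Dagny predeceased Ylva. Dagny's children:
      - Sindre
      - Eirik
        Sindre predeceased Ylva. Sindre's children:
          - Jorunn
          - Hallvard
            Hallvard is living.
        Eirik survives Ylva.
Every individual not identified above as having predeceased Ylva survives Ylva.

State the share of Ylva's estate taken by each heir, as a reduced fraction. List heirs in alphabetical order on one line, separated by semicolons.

Eirik 3/28; Gudrun 1/4; Hakon 3/28; Hallvard 3/56; Jorunn 3/56; Kolbein 3/28; Njord 3/28; Tove 3/28; Vidar 3/28

There is no surviving spouse, so the entire estate passes to Ylva's descendants per capita at each generation.
At generation 1 (Brynja, Ragna, Gudrun, Dagny) there are 4 shares of (1)/4 = 1/4 each.
Living: Gudrun — each takes 1/4.
Deceased: Brynja, Ragna, and Dagny. Their combined 3/4 is pooled and carried to generation 2.
At generation 2 (Kolbein, Vidar, Tove, Njord, Hakon, Sindre, Eirik) there are 7 shares of (3/4)/7 = 3/28 each.
Living: Kolbein, Vidar, Tove, Njord, Hakon, and Eirik — each takes 3/28.
Deceased: Sindre. That 3/28 share is carried to generation 3.
At generation 3 (Jorunn, Hallvard) there are 2 shares of (3/28)/2 = 3/56 each.
Living: Jorunn and Hallvard — each takes 3/56.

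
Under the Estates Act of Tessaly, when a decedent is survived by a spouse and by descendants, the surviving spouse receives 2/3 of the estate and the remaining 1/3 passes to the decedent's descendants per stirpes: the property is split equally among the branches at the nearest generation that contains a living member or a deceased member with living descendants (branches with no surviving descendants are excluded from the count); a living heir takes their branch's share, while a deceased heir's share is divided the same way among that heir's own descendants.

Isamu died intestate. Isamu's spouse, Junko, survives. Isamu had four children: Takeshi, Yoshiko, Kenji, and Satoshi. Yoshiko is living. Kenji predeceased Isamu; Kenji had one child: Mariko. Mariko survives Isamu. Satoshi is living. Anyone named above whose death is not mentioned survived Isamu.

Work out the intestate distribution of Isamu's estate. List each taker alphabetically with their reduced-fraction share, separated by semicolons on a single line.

Junko 2/3; Mariko 1/12; Satoshi 1/12; Takeshi 1/12; Yoshiko 1/12

Junko, as surviving spouse, takes 2/3.
The remaining 1/3 passes to Isamu's descendants per stirpes.
The 1/3 is divided into 4 equal shares of 1/12 among Takeshi, Yoshiko, Kenji, Satoshi.
Takeshi is living and takes 1/12.
Yoshiko is living and takes 1/12.
Kenji predeceased; the 1/12 allotted to Kenji's branch passes to Kenji's issue by representation.
Mariko is the sole taker at this level and receives the full 1/12.
Satoshi is living and takes 1/12.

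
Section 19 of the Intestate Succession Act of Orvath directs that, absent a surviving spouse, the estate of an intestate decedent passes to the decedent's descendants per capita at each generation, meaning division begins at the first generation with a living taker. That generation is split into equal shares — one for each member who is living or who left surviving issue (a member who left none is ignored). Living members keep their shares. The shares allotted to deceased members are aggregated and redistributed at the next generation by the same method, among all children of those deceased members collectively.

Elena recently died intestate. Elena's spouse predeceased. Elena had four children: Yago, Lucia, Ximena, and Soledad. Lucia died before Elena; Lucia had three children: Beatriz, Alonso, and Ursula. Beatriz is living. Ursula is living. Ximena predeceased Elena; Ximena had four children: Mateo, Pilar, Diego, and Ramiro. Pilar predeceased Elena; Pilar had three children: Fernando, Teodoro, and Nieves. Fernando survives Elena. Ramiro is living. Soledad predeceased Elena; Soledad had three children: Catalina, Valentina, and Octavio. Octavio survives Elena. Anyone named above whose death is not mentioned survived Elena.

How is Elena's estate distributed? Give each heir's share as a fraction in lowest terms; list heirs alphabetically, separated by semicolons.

There is no surviving spouse, so the entire estate passes to Elena's descendants per capita at each generation.
At generation 1 (Yago, Lucia, Ximena, Soledad) there are 4 shares of (1)/4 = 1/4 each.
Living: Yago — each takes 1/4.
Deceased: Lucia, Ximena, and Soledad. Their combined 3/4 is pooled and carried to generation 2.
At generation 2 (Beatriz, Alonso, Ursula, Mateo, Pilar, Diego, Ramiro, Catalina, Valentina, Octavio) there are 10 shares of (3/4)/10 = 3/40 each.
Living: Beatriz, Alonso, Ursula, Mateo, Diego, Ramiro, Catalina, Valentina, and Octavio — each takes 3/40.
Deceased: Pilar. That 3/40 share is carried to generation 3.
At generation 3 (Fernando, Teodoro, Nieves) there are 3 shares of (3/40)/3 = 1/40 each.
Living: Fernando, Teodoro, and Nieves — each takes 1/40.

Alonso 3/40; Beatriz 3/40; Catalina 3/40; Diego 3/40; Fernando 1/40; Mateo 3/40; Nieves 1/40; Octavio 3/40; Ramiro 3/40; Teodoro 1/40; Ursula 3/40; Valentina 3/40; Yago 1/4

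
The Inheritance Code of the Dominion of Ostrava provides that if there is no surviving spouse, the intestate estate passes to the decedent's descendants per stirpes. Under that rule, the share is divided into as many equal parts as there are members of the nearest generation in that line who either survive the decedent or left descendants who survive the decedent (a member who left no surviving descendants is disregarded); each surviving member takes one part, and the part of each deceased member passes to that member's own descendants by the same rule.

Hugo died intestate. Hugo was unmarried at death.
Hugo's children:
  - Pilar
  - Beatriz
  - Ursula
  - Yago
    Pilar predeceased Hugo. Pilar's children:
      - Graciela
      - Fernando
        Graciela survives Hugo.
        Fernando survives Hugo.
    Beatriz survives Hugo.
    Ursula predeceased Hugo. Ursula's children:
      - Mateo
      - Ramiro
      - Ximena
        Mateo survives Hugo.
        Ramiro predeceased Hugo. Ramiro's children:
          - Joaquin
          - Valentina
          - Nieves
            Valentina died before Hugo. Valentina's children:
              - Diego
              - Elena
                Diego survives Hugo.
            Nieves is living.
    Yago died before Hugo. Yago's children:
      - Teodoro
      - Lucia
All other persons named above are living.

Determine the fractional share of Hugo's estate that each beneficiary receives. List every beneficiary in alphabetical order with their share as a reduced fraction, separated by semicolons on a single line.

Beatriz 1/4; Diego 1/72; Elena 1/72; Fernando 1/8; Graciela 1/8; Joaquin 1/36; Lucia 1/8; Mateo 1/12; Nieves 1/36; Teodoro 1/8; Ximena 1/12

There is no surviving spouse, so the entire estate passes to Hugo's descendants per stirpes.
The estate is divided into 4 equal shares of 1/4 among Pilar, Beatriz, Ursula, Yago.
Pilar predeceased; the 1/4 allotted to Pilar's branch passes to Pilar's issue by representation.
The 1/4 is divided into 2 equal shares of 1/8 among Graciela, Fernando.
Graciela is living and takes 1/8.
Fernando is living and takes 1/8.
Beatriz is living and takes 1/4.
Ursula predeceased; the 1/4 allotted to Ursula's branch passes to Ursula's issue by representation.
The 1/4 is divided into 3 equal shares of 1/12 among Mateo, Ramiro, Ximena.
Mateo is living and takes 1/12.
Ramiro predeceased; the 1/12 allotted to Ramiro's branch passes to Ramiro's issue by representation.
The 1/12 is divided into 3 equal shares of 1/36 among Joaquin, Valentina, Nieves.
Joaquin is living and takes 1/36.
Valentina predeceased; the 1/36 allotted to Valentina's branch passes to Valentina's issue by representation.
The 1/36 is divided into 2 equal shares of 1/72 among Diego, Elena.
Diego is living and takes 1/72.
Elena is living and takes 1/72.
Nieves is living and takes 1/36.
Ximena is living and takes 1/12.
Yago predeceased; the 1/4 allotted to Yago's branch passes to Yago's issue by representation.
The 1/4 is divided into 2 equal shares of 1/8 among Teodoro, Lucia.
Teodoro is living and takes 1/8.
Lucia is living and takes 1/8.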